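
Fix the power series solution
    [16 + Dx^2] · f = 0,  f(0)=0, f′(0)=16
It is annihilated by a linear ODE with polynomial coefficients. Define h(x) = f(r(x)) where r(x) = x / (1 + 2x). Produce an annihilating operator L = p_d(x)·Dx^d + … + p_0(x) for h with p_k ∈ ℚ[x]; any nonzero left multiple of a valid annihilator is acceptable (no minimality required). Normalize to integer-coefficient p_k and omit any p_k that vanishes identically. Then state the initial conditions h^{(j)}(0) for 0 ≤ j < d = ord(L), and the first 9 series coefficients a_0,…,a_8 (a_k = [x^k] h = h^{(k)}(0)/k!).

f: a_k = 0, 16, 0, -128/3, 0, 512/15, 0, -4096/315, 0, …
h₀=f(r): pull back L_f along r ⇒ L₀.
L = 16 + (4 + 24·x + 48·x^2 + 32·x^3)·Dx + (1 + 8·x + 24·x^2 + 32·x^3 + 16·x^4)·Dx^2  (order 2).
h: a_k = 0, 16, -32, 64/3, 128, -11008/15, 2560, -2262016/315, 776192/45, …
ICs: h(0) = 0, h′(0) = 16.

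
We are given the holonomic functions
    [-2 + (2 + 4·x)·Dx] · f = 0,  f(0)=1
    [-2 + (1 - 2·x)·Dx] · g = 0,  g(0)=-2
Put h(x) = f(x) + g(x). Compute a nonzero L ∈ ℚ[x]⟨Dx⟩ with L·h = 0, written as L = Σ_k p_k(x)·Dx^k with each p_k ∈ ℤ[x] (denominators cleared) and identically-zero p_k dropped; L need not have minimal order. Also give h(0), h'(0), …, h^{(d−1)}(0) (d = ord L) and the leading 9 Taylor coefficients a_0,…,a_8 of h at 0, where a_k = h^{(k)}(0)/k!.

f: a_k = 1, 1, -1/2, 1/2, -5/8, 7/8, -21/16, 33/16, -429/128, …
g: a_k = -2, -4, -8, -16, -32, -64, -128, -256, -512, …
Sum ⇒ L₀ = lclm(L_f,L_g) in ℚ(x)⟨Dx⟩.
L = (10 + 12·x) + (-9 - 28·x - 36·x^2)·Dx + (1 + 6·x - 4·x^2 - 24·x^3)·Dx^2  (order 2).
h: a_k = -1, -3, -17/2, -31/2, -261/8, -505/8, -2069/16, -4063/16, -65965/128, …
ICs: h(0) = -1, h′(0) = -3.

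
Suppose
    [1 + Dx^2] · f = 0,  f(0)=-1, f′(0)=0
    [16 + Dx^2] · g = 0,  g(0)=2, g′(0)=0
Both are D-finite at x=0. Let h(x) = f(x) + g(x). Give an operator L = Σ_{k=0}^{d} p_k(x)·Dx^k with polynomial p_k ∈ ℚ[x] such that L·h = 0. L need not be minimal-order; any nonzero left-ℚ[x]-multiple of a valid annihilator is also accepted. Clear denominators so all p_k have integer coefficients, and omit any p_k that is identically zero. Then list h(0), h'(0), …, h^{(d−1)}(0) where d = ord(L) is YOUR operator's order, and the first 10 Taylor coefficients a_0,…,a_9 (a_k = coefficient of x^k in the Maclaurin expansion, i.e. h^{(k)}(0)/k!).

L = 16 + 17·Dx^2 + Dx^4  (order 4).
h: a_k = 1, 0, -31/2, 0, 511/24, 0, -8191/720, 0, 131071/40320, 0, …
ICs: h(0) = 1, h′(0) = 0, h′′(0) = -31, h′′′(0) = 0.

f: a_k = -1, 0, 1/2, 0, -1/24, 0, 1/720, 0, -1/40320, 0, …
g: a_k = 2, 0, -16, 0, 64/3, 0, -512/45, 0, 1024/315, 0, …
Weyl lclm of L_f,L_g ⇒ L₀ (ord ≤ 4).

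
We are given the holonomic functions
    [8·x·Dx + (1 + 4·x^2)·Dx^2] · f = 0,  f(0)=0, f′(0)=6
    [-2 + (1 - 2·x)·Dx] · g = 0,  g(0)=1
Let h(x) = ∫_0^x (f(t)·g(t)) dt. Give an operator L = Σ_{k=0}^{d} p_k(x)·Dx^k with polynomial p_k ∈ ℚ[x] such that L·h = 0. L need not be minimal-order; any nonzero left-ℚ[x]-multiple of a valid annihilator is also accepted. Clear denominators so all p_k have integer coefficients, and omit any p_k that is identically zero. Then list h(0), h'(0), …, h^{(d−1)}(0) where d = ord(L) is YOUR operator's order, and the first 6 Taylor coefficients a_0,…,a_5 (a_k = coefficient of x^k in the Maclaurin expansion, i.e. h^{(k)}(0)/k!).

L = 16·x·Dx + (4 - 8·x + 32·x^2)·Dx^2 + (-1 + 2·x - 4·x^2 + 8·x^3)·Dx^3  (order 3).
h: a_k = 0, 0, 3, 4, 4, 32/5, …
ICs: h(0) = 0, h′(0) = 0, h′′(0) = 6.

f: a_k = 0, 6, 0, -8, 0, 96/5, …
g: a_k = 1, 2, 4, 8, 16, 32, …
f·g: L₀ = L_f ⊗_s L_g, ord ≤ 2·1.
h=∫₀ˣh₀: take L = L₀·Dx.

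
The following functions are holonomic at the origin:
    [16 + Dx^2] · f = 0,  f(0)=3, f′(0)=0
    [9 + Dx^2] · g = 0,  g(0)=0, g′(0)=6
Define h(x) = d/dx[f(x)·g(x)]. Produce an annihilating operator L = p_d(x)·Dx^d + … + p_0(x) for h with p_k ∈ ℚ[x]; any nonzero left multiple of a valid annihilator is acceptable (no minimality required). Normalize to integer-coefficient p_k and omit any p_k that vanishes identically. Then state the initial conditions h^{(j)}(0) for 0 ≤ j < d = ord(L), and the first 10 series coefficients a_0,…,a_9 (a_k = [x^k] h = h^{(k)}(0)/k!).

L = 49 + 50·Dx^2 + Dx^4  (order 4).
h: a_k = 18, 0, -513, 0, 8403/4, 0, -137257/40, 0, 6725601/2240, 0, …
ICs: h(0) = 18, h′(0) = 0, h′′(0) = -1026, h′′′(0) = 0.

f: a_k = 3, 0, -24, 0, 32, 0, -256/15, 0, 512/105, 0, …
g: a_k = 0, 6, 0, -9, 0, 81/20, 0, -243/280, 0, 243/2240, …
Product ⇒ symmetric product L₀, ord ≤ 4.
Differentiate: ansatz ord ≤ ord L₀ ⇒ L.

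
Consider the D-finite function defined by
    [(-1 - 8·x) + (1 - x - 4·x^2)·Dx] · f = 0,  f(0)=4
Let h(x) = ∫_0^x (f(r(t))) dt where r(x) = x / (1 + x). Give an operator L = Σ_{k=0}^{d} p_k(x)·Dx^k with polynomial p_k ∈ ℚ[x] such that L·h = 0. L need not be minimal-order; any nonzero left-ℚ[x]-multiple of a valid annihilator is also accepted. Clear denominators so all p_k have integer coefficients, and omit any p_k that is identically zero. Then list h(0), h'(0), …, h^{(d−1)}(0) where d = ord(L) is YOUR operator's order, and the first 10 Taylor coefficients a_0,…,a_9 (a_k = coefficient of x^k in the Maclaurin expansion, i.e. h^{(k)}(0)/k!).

L = (1 + 9·x)·Dx + (-1 - 2·x + 3·x^2 + 4·x^3)·Dx^2  (order 2).
h: a_k = 0, 4, 2, 16/3, 0, 64/5, -32/3, 320/7, -72, 1856/9, …
ICs: h(0) = 0, h′(0) = 4.

f: a_k = 4, 4, 20, 36, 116, 260, 724, 1764, 4660, 11716, …
Substitute x→r, Dx→(1/r')Dx; clear ⇒ L₀.
h=∫₀ˣh₀: take L = L₀·Dx.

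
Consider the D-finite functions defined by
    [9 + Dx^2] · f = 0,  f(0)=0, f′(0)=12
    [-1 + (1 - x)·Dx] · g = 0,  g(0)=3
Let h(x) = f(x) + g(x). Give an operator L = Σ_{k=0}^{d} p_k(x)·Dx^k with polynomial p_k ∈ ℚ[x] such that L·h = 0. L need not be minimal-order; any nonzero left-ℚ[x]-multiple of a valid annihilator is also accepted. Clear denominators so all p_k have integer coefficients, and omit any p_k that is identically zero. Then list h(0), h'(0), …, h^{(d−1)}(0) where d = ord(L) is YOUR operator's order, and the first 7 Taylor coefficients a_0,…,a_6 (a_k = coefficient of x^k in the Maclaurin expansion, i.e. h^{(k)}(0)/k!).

f: a_k = 0, 12, 0, -18, 0, 81/10, 0, …
g: a_k = 3, 3, 3, 3, 3, 3, 3, …
Weyl lclm of L_f,L_g ⇒ L₀ (ord ≤ 3).
L = (-135 + 162·x - 81·x^2) + (99 - 261·x + 243·x^2 - 81·x^3)·Dx + (-15 + 18·x - 9·x^2)·Dx^2 + (11 - 29·x + 27·x^2 - 9·x^3)·Dx^3  (order 3).
h: a_k = 3, 15, 3, -15, 3, 111/10, 3, …
ICs: h(0) = 3, h′(0) = 15, h′′(0) = 6.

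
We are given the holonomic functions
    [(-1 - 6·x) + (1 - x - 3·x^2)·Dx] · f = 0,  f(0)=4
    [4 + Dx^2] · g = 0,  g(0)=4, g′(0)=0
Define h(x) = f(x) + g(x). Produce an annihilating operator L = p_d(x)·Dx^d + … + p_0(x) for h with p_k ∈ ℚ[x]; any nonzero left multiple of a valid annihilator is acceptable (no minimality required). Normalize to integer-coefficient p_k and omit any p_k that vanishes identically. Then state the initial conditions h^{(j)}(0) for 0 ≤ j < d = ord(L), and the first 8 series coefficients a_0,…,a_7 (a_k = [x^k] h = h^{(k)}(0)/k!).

f: a_k = 4, 4, 16, 28, 76, 160, 388, 868, …
g: a_k = 4, 0, -8, 0, 8/3, 0, -16/45, 0, …
Weyl lclm of L_f,L_g ⇒ L₀ (ord ≤ 3).
L = (92 + 608·x + 512·x^2 + 1104·x^3 + 360·x^4 + 432·x^5) + (-24 + 4·x + 24·x^2 + 80·x^3 + 180·x^4 + 216·x^5 + 216·x^6)·Dx + (23 + 152·x + 128·x^2 + 276·x^3 + 90·x^4 + 108·x^5)·Dx^2 + (-6 + x + 6·x^2 + 20·x^3 + 45·x^4 + 54·x^5 + 54·x^6)·Dx^3  (order 3).
h: a_k = 8, 4, 8, 28, 236/3, 160, 17444/45, 868, …
ICs: h(0) = 8, h′(0) = 4, h′′(0) = 16.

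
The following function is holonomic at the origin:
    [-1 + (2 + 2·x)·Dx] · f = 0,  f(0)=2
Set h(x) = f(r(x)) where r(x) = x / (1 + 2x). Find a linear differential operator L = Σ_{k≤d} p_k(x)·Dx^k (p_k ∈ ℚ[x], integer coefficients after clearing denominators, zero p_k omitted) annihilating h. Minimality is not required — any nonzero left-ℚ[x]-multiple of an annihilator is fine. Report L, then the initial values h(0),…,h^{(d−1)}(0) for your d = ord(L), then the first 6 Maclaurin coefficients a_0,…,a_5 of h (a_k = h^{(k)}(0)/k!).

f: a_k = 2, 1, -1/4, 1/8, -5/64, 7/128, …
L₀ from L_f via x↦r, Dx↦r'^{-1}Dx.
L = -1 + (2 + 10·x + 12·x^2)·Dx  (order 1).
h: a_k = 2, 1, -9/4, 41/8, -757/64, 3543/128, …
ICs: h(0) = 2.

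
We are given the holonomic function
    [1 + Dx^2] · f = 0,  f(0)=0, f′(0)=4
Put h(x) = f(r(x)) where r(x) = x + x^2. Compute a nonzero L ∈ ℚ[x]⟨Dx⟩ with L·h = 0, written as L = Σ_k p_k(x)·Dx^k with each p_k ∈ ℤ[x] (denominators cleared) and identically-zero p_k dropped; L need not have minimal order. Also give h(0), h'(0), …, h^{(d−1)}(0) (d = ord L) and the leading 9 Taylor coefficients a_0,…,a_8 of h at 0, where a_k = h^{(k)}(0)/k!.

f: a_k = 0, 4, 0, -2/3, 0, 1/30, 0, -1/1260, 0, …
h₀=f(r): pull back L_f along r ⇒ L₀.
L = (1 + 6·x + 12·x^2 + 8·x^3) - 2·Dx + (1 + 2·x)·Dx^2  (order 2).
h: a_k = 0, 4, 4, -2/3, -2, -59/30, -1/2, 419/1260, 59/180, …
ICs: h(0) = 0, h′(0) = 4.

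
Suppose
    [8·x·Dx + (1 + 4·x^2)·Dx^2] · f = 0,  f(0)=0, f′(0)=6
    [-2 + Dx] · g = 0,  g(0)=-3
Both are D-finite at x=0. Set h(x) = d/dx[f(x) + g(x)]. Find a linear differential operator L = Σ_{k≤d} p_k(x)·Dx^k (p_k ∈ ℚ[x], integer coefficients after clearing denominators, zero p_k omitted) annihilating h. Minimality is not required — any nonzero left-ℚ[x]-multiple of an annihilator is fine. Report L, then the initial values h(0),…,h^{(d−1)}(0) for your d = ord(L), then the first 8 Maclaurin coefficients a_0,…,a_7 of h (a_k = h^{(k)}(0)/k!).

f: a_k = 0, 6, 0, -8, 0, 96/5, 0, -384/7, …
g: a_k = -3, -6, -6, -4, -2, -4/5, -4/15, -8/105, …
L₀ := lclm(L_f,L_g); ord L₀ ≤ 2+1.
h₀' ⇒ L via d/dx closure of L₀.
L = (8 - 32·x - 32·x^2) + (-6 + 12·x + 8·x^2 - 16·x^3)·Dx + (1 + 2·x + 4·x^2 + 8·x^3)·Dx^2  (order 2).
h: a_k = 0, -12, -36, -8, 92, -8/5, -5768/15, -16/105, …
ICs: h(0) = 0, h′(0) = -12.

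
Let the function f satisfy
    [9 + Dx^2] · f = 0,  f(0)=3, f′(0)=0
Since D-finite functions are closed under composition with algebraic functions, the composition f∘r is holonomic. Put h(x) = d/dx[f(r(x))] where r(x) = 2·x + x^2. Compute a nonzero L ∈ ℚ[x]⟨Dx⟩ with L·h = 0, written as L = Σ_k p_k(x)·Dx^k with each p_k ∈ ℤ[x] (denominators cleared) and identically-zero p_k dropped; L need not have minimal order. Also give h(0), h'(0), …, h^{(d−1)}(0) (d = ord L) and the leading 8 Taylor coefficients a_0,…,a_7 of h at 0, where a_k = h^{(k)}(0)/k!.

L = (39 + 144·x + 216·x^2 + 144·x^3 + 36·x^4) + (-3 - 3·x)·Dx + (1 + 2·x + x^2)·Dx^2  (order 2).
h: a_k = 0, -108, -162, 594, 1620, 1458/5, -17577/5, -166293/35, …
ICs: h(0) = 0, h′(0) = -108.

f: a_k = 3, 0, -27/2, 0, 81/8, 0, -243/80, 0, …
Substitute x→r, Dx→(1/r')Dx; clear ⇒ L₀.
Differentiate: ansatz ord ≤ ord L₀ ⇒ L.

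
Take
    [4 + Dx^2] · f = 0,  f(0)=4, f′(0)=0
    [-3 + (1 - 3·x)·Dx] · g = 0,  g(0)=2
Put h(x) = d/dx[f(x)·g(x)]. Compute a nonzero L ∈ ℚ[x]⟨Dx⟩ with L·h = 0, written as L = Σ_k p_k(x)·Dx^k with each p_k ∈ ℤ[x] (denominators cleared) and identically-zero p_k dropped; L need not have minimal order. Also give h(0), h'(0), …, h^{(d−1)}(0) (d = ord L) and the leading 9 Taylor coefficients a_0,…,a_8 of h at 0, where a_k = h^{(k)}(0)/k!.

f: a_k = 4, 0, -8, 0, 8/3, 0, -16/45, 0, 8/315, …
g: a_k = 2, 6, 18, 54, 162, 486, 1458, 4374, 13122, …
f·g: L₀ = L_f ⊗_s L_g, ord ≤ 2·1.
Derive L from L₀ (diff closure).
L = (-14 - 24·x + 36·x^2) + (-6 + 18·x)·Dx + (1 - 6·x + 9·x^2)·Dx^2  (order 2).
h: a_k = 24, 112, 504, 6112/3, 7640, 412496/15, 1443736/15, 20789824/63, 7796184/7, …
ICs: h(0) = 24, h′(0) = 112.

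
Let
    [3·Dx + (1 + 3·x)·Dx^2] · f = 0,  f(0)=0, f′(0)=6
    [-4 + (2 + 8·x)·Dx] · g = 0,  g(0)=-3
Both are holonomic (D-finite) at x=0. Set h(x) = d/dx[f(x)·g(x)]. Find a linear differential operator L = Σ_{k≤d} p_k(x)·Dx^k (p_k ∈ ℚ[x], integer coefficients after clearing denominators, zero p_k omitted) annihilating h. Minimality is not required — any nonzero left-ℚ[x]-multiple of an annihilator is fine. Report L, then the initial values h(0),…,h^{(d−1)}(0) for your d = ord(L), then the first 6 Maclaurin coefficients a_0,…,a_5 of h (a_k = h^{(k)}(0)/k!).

L = (4 + 24·x + 24·x^2) + (8 + 74·x + 216·x^2 + 192·x^3)·Dx + (1 + 13·x + 62·x^2 + 128·x^3 + 96·x^4)·Dx^2  (order 2).
h: a_k = -18, -18, 108, -450, 1737, -32616/5, …
ICs: h(0) = -18, h′(0) = -18.

f: a_k = 0, 6, -9, 18, -81/2, 486/5, …
g: a_k = -3, -6, 6, -12, 30, -84, …
h₀=f·g: eliminate ⇒ L₀, order ≤ 2·1.
h₀' ⇒ L via d/dx closure of L₀.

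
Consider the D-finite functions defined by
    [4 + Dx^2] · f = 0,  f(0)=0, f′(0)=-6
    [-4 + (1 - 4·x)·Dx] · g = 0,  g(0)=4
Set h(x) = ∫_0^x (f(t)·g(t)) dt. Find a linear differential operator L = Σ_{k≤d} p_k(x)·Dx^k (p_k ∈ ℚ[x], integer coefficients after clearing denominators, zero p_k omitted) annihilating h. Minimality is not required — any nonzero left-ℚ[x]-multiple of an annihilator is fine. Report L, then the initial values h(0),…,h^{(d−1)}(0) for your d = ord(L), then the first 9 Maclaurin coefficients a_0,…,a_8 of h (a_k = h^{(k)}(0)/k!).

L = (-4 + 16·x)·Dx + 8·Dx^2 + (-1 + 4·x)·Dx^3  (order 3).
h: a_k = 0, 0, -12, -32, -92, -1472/5, -14728/15, -16832/5, -1237148/105, …
ICs: h(0) = 0, h′(0) = 0, h′′(0) = -24.

f: a_k = 0, -6, 0, 4, 0, -4/5, 0, 8/105, 0, …
g: a_k = 4, 16, 64, 256, 1024, 4096, 16384, 65536, 262144, …
f·g: L₀ = L_f ⊗_s L_g, ord ≤ 2·1.
h=∫₀ˣh₀: take L = L₀·Dx.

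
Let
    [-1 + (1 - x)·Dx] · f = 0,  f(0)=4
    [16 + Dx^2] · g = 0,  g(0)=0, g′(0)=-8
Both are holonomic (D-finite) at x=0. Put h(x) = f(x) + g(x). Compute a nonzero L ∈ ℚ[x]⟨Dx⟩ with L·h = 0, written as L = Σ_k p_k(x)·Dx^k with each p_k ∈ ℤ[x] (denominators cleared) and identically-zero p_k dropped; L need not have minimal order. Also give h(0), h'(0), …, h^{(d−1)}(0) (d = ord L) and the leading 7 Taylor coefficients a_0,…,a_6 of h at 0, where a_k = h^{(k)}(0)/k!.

f: a_k = 4, 4, 4, 4, 4, 4, 4, …
g: a_k = 0, -8, 0, 64/3, 0, -256/15, 0, …
L₀ := lclm(L_f,L_g); ord L₀ ≤ 1+2.
L = (176 - 256·x + 128·x^2) + (-144 + 400·x - 384·x^2 + 128·x^3)·Dx + (11 - 16·x + 8·x^2)·Dx^2 + (-9 + 25·x - 24·x^2 + 8·x^3)·Dx^3  (order 3).
h: a_k = 4, -4, 4, 76/3, 4, -196/15, 4, …
ICs: h(0) = 4, h′(0) = -4, h′′(0) = 8.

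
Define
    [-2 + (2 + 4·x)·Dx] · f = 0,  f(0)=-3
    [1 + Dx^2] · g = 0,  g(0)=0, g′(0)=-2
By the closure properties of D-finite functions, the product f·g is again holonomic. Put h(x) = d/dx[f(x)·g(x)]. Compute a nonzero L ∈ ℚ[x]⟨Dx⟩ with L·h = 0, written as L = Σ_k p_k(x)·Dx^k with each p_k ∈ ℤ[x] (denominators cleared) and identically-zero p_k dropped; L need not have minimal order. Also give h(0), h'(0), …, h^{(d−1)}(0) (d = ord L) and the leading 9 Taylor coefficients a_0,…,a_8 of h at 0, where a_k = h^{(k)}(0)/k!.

L = (2 + 12·x + 16·x^2 + 8·x^3 + 4·x^4) + (1 - 6·x^2 - 4·x^3)·Dx + (1 + 5·x + 9·x^2 + 8·x^3 + 4·x^4)·Dx^2  (order 2).
h: a_k = 6, 12, -12, 8, -16, 144/5, -764/15, 1936/21, -17792/105, …
ICs: h(0) = 6, h′(0) = 12.

f: a_k = -3, -3, 3/2, -3/2, 15/8, -21/8, 63/16, -99/16, 1287/128, …
g: a_k = 0, -2, 0, 1/3, 0, -1/60, 0, 1/2520, 0, …
L₀ := L_f ⊗_s L_g (sym. prod.), ord ≤ 2.
Derive L from L₀ (diff closure).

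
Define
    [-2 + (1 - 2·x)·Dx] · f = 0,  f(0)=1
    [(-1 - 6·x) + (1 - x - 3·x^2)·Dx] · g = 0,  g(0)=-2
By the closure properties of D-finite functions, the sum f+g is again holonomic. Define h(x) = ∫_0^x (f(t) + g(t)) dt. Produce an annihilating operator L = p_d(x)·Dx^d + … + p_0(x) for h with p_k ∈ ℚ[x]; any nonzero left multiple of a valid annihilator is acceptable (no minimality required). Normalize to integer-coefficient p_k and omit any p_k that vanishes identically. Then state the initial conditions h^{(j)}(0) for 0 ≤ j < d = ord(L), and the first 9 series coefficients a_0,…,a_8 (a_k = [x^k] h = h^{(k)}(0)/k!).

L = (8 - 36·x + 108·x^2 - 72·x^3)·Dx + (-2·x - 54·x^2 + 192·x^3 - 144·x^4)·Dx^2 + (-1 + 9·x - 23·x^2 + 6·x^3 + 42·x^4 - 36·x^5)·Dx^3  (order 3).
h: a_k = 0, -1, 0, -4/3, -3/2, -22/5, -8, -130/7, -153/4, …
ICs: h(0) = 0, h′(0) = -1, h′′(0) = 0.

f: a_k = 1, 2, 4, 8, 16, 32, 64, 128, 256, …
g: a_k = -2, -2, -8, -14, -38, -80, -194, -434, -1016, …
f+g: L₀ = lclm(L_f,L_g), ord ≤ 1+1.
h=∫₀ˣh₀: take L = L₀·Dx.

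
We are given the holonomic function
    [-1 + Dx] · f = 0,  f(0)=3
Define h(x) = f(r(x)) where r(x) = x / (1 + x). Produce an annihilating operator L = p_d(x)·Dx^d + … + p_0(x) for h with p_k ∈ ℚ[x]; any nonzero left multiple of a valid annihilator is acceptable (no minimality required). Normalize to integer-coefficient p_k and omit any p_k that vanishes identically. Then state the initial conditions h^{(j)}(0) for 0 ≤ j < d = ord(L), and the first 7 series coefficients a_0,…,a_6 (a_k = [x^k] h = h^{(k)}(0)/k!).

f: a_k = 3, 3, 3/2, 1/2, 1/8, 1/40, 1/240, …
L₀ from L_f via x↦r, Dx↦r'^{-1}Dx.
L = -1 + (1 + 2·x + x^2)·Dx  (order 1).
h: a_k = 3, 3, -3/2, 1/2, 1/8, -19/40, 151/240, …
ICs: h(0) = 3.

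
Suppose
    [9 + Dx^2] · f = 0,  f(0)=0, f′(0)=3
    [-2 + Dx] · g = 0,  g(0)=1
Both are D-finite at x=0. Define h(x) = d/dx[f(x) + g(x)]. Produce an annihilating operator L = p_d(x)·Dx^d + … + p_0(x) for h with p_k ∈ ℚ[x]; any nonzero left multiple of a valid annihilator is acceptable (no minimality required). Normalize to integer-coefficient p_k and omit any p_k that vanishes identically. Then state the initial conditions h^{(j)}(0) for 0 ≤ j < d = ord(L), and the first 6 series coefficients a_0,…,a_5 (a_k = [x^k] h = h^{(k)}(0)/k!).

f: a_k = 0, 3, 0, -9/2, 0, 81/40, …
g: a_k = 1, 2, 2, 4/3, 2/3, 4/15, …
h₀=f+g: left-lcm gives L₀, ord ≤ 3.
Derive L from L₀ (diff closure).
L = 18 - 9·Dx + 2·Dx^2 - Dx^3  (order 3).
h: a_k = 5, 4, -19/2, 8/3, 275/24, 8/15, …
ICs: h(0) = 5, h′(0) = 4, h′′(0) = -19.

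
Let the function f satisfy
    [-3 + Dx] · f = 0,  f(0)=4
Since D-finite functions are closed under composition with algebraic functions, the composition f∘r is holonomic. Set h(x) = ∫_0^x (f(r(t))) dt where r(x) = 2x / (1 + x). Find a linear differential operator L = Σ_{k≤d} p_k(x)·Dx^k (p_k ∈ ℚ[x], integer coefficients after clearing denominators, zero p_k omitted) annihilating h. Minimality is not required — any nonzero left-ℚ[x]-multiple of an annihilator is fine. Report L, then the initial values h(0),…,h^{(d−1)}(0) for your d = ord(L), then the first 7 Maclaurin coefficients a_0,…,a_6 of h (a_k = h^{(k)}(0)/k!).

L = -6·Dx + (1 + 2·x + x^2)·Dx^2  (order 2).
h: a_k = 0, 4, 12, 16, 6, -24/5, -4/5, …
ICs: h(0) = 0, h′(0) = 4.

f: a_k = 4, 12, 18, 18, 27/2, 81/10, 81/20, …
Substitute x→r, Dx→(1/r')Dx; clear ⇒ L₀.
h=∫h₀ ⇒ L = L₀·Dx.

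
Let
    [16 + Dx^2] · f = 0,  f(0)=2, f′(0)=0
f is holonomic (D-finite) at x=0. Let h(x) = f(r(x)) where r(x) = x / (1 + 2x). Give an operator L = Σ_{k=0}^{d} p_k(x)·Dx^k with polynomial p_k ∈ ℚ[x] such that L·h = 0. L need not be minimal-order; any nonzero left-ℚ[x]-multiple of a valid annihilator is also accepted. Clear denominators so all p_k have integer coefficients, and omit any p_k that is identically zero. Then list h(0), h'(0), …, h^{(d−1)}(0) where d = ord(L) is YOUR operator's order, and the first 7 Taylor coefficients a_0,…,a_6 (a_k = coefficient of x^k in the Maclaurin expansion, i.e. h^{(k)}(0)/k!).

L = 16 + (4 + 24·x + 48·x^2 + 32·x^3)·Dx + (1 + 8·x + 24·x^2 + 32·x^3 + 16·x^4)·Dx^2  (order 2).
h: a_k = 2, 0, -16, 64, -512/3, 1024/3, -19712/45, …
ICs: h(0) = 2, h′(0) = 0.

f: a_k = 2, 0, -16, 0, 64/3, 0, -512/45, …
Substitute x→r, Dx→(1/r')Dx; clear ⇒ L₀.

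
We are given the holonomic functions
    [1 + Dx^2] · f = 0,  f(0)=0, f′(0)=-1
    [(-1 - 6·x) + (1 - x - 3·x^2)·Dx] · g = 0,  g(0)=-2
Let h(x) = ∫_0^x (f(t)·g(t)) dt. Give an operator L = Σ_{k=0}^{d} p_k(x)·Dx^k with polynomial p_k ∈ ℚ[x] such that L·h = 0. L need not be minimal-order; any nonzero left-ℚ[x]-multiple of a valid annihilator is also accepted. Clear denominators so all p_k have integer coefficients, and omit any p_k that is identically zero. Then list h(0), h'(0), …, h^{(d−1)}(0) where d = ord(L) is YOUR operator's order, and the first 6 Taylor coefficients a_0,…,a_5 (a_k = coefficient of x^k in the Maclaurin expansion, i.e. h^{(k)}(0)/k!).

f: a_k = 0, -1, 0, 1/6, 0, -1/120, …
g: a_k = -2, -2, -8, -14, -38, -80, …
Product ⇒ symmetric product L₀, ord ≤ 2.
h=∫h₀ ⇒ L = L₀·Dx.
L = (5 + x + 3·x^2)·Dx + (2 + 12·x)·Dx^2 + (-1 + x + 3·x^2)·Dx^3  (order 3).
h: a_k = 0, 0, 1, 2/3, 23/12, 41/15, …
ICs: h(0) = 0, h′(0) = 0, h′′(0) = 2.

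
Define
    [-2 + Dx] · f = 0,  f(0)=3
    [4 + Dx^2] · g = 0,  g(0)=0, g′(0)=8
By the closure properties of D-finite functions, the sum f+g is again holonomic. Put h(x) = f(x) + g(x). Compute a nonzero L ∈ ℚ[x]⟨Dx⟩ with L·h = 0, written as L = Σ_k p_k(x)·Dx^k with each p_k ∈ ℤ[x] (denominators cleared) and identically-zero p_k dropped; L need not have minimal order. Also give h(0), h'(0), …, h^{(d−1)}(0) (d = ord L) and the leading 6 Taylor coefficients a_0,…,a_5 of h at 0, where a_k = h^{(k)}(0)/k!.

f: a_k = 3, 6, 6, 4, 2, 4/5, …
g: a_k = 0, 8, 0, -16/3, 0, 16/15, …
Sum ⇒ L₀ = lclm(L_f,L_g) in ℚ(x)⟨Dx⟩.
L = -8 + 4·Dx - 2·Dx^2 + Dx^3  (order 3).
h: a_k = 3, 14, 6, -4/3, 2, 28/15, …
ICs: h(0) = 3, h′(0) = 14, h′′(0) = 12.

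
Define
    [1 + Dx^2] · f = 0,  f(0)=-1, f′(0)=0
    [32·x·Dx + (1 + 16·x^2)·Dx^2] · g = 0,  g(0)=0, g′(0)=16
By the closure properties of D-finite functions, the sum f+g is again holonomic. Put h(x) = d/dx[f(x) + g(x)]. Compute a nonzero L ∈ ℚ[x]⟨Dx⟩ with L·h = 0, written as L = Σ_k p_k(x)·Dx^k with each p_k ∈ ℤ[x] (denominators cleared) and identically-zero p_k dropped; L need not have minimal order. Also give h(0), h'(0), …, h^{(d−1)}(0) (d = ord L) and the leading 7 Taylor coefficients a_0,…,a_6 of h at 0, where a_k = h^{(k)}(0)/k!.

f: a_k = -1, 0, 1/2, 0, -1/24, 0, 1/720, …
g: a_k = 0, 16, 0, -256/3, 0, 4096/5, 0, …
f+g: L₀ = lclm(L_f,L_g), ord ≤ 2+2.
h₀' ⇒ L via d/dx closure of L₀.
L = (-6112·x + 99328·x^3 + 8192·x^5) + (-31 + 1072·x^2 + 25344·x^4 + 4096·x^6)·Dx + (-6112·x + 99328·x^3 + 8192·x^5)·Dx^2 + (-31 + 1072·x^2 + 25344·x^4 + 4096·x^6)·Dx^3  (order 3).
h: a_k = 16, 1, -256, -1/6, 4096, 1/120, -65536, …
ICs: h(0) = 16, h′(0) = 1, h′′(0) = -512.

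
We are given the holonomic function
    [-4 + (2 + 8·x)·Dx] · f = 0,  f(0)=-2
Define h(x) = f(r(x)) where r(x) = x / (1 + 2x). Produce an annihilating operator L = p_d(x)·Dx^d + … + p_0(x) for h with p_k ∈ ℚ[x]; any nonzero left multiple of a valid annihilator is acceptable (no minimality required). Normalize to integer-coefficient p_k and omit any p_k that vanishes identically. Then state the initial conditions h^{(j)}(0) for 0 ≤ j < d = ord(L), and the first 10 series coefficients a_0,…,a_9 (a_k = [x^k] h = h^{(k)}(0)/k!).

f: a_k = -2, -4, 4, -8, 20, -56, 168, -528, 1716, -5720, …
f∘r: x↦r, Dx↦Dx/r' in L_f ⇒ L₀.
L = -2 + (1 + 8·x + 12·x^2)·Dx  (order 1).
h: a_k = -2, -4, 12, -40, 148, -600, 2616, -12048, 57780, -285592, …
ICs: h(0) = -2.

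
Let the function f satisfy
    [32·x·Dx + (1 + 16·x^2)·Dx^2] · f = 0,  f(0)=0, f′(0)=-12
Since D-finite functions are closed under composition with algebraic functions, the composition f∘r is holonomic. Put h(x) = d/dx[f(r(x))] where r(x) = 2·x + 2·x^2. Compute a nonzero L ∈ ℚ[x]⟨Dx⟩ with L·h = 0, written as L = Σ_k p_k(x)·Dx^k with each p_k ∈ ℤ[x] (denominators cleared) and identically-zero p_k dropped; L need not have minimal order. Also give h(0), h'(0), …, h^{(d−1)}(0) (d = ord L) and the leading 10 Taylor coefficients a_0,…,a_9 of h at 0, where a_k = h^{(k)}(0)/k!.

f: a_k = 0, -12, 0, 64, 0, -3072/5, 0, 49152/7, 0, -262144/3, …
h₀=f(r): pull back L_f along r ⇒ L₀.
h₀' ⇒ L via d/dx closure of L₀.
L = (-2 + 128·x + 512·x^2 + 768·x^3 + 384·x^4) + (1 + 2·x + 64·x^2 + 256·x^3 + 320·x^4 + 128·x^5)·Dx  (order 1).
h: a_k = -24, -48, 1536, 6144, -90624, -586752, 4915200, 48758784, -233668608, -3712155648, …
ICs: h(0) = -24.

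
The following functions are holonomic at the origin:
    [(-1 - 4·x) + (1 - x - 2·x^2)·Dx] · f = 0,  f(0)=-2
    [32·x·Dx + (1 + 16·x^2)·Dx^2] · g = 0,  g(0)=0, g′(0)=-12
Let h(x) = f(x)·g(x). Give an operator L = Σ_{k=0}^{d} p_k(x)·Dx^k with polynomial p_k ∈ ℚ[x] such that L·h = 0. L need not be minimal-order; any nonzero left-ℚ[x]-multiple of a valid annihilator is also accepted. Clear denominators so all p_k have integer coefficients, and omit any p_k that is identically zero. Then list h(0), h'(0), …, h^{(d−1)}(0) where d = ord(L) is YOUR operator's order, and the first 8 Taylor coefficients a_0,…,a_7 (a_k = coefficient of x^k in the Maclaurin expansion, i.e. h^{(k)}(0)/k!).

f: a_k = -2, -2, -6, -10, -22, -42, -86, -170, …
g: a_k = 0, -12, 0, 64, 0, -3072/5, 0, 49152/7, …
Sym-product of L_f,L_g gives L₀ (≤ ord 2).
L = (4 + 32·x + 192·x^2) + (2 - 24·x + 64·x^2 + 192·x^3)·Dx + (-1 + x - 14·x^2 + 16·x^3 + 32·x^4)·Dx^2  (order 2).
h: a_k = 0, 24, 24, -56, -8, 5544/5, 5464/5, -375656/35, …
ICs: h(0) = 0, h′(0) = 24.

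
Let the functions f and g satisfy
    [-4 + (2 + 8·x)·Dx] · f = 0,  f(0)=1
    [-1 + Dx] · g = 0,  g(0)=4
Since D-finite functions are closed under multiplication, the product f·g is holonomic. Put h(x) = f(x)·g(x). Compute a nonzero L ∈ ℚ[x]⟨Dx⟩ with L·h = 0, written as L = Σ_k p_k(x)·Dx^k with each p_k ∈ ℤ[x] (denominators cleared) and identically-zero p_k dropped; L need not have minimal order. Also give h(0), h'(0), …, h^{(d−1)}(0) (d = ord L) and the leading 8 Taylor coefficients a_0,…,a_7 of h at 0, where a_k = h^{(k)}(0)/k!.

f: a_k = 1, 2, -2, 4, -10, 28, -84, 264, …
g: a_k = 4, 4, 2, 2/3, 1/6, 1/30, 1/180, 1/1260, …
h₀=f·g: eliminate ⇒ L₀, order ≤ 1·1.
L = (-3 - 4·x) + (1 + 4·x)·Dx  (order 1).
h: a_k = 4, 12, 2, 38/3, -53/2, 2371/30, -43487/180, 323377/420, …
ICs: h(0) = 4.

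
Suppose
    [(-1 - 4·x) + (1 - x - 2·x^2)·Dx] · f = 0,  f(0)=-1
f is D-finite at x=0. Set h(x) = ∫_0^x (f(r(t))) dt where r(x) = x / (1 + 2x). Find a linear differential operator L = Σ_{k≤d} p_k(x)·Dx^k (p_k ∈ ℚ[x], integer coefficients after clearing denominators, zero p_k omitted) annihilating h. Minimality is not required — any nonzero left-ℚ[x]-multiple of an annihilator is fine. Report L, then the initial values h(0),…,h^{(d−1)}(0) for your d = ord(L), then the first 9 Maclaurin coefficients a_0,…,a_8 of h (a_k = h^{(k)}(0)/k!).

L = (-1 - 6·x)·Dx + (1 + 5·x + 6·x^2)·Dx^2  (order 2).
h: a_k = 0, -1, -1/2, -1/3, 3/4, -9/5, 9/2, -81/7, 243/8, …
ICs: h(0) = 0, h′(0) = -1.

f: a_k = -1, -1, -3, -5, -11, -21, -43, -85, -171, …
Change of var in L_f (x↦r) gives L₀.
h=∫h₀ ⇒ L = L₀·Dx.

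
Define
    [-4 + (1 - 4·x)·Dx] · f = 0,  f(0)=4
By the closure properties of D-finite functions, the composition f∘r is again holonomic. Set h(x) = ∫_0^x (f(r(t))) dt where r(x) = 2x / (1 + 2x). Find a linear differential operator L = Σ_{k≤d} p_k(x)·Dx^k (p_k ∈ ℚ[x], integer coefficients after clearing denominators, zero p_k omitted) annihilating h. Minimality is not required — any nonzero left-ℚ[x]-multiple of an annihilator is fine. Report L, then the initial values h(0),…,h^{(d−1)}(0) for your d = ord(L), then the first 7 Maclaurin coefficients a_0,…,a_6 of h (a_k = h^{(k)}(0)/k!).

L = 8·Dx + (-1 + 4·x + 12·x^2)·Dx^2  (order 2).
h: a_k = 0, 4, 16, 64, 288, 6912/5, 6912, …
ICs: h(0) = 0, h′(0) = 4.

f: a_k = 4, 16, 64, 256, 1024, 4096, 16384, …
L₀ from L_f via x↦r, Dx↦r'^{-1}Dx.
h=∫₀ˣh₀: take L = L₀·Dx.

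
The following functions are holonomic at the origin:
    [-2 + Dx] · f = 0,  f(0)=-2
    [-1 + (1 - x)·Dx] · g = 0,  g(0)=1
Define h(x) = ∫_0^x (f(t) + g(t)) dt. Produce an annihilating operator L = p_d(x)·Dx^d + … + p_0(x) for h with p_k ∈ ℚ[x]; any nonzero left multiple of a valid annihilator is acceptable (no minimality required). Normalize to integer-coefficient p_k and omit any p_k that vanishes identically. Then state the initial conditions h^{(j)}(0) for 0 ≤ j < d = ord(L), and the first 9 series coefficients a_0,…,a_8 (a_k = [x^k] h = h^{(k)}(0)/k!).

f: a_k = -2, -4, -4, -8/3, -4/3, -8/15, -8/45, -16/315, -4/315, …
g: a_k = 1, 1, 1, 1, 1, 1, 1, 1, 1, …
Weyl lclm of L_f,L_g ⇒ L₀ (ord ≤ 2).
h=∫₀ˣh₀: take L = L₀·Dx.
L = 4·x·Dx + (2 - 8·x + 4·x^2)·Dx^2 + (-1 + 3·x - 2·x^2)·Dx^3  (order 3).
h: a_k = 0, -1, -3/2, -1, -5/12, -1/15, 7/90, 37/315, 299/2520, …
ICs: h(0) = 0, h′(0) = -1, h′′(0) = -3.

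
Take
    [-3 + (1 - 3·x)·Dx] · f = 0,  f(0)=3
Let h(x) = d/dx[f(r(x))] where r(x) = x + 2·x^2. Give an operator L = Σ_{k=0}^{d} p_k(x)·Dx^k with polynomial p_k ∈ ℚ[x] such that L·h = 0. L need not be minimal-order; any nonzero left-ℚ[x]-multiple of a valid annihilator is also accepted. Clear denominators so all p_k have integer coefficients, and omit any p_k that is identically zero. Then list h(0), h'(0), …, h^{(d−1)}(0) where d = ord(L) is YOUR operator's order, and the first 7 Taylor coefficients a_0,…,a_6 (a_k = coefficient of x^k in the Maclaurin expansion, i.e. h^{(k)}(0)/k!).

L = (10 + 36·x + 72·x^2) + (-1 - x + 18·x^2 + 24·x^3)·Dx  (order 1).
h: a_k = 9, 90, 567, 3348, 18225, 95742, 488187, …
ICs: h(0) = 9.

f: a_k = 3, 9, 27, 81, 243, 729, 2187, …
h₀=f(r): pull back L_f along r ⇒ L₀.
Differentiate: ansatz ord ≤ ord L₀ ⇒ L.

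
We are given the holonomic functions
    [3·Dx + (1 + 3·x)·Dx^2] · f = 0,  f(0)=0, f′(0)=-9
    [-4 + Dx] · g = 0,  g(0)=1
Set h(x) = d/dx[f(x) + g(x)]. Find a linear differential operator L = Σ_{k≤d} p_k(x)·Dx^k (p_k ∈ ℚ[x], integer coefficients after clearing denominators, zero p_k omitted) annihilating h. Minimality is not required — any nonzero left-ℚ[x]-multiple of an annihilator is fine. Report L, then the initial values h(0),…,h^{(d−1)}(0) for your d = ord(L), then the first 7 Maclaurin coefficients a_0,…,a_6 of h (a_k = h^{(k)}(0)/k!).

L = (-120 - 144·x) + (2 - 96·x - 144·x^2)·Dx + (7 + 33·x + 36·x^2)·Dx^2  (order 2).
h: a_k = -5, 43, -49, 857/3, -2059/3, 33317/15, -294221/45, …
ICs: h(0) = -5, h′(0) = 43.

f: a_k = 0, -9, 27/2, -27, 243/4, -729/5, 729/2, …
g: a_k = 1, 4, 8, 32/3, 32/3, 128/15, 256/45, …
Weyl lclm of L_f,L_g ⇒ L₀ (ord ≤ 3).
h=h₀': d/dx-closure on L₀ ⇒ L.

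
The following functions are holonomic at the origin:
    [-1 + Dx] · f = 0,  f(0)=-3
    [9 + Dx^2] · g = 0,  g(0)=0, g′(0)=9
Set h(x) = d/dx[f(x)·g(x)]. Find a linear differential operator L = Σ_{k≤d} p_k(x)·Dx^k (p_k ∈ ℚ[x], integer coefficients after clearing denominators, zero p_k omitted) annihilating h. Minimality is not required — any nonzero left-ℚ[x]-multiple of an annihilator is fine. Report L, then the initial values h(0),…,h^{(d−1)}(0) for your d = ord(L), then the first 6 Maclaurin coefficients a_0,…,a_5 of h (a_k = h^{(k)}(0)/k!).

L = 10 - 2·Dx + Dx^2  (order 2).
h: a_k = -27, -54, 81, 144, 9/2, -351/5, …
ICs: h(0) = -27, h′(0) = -54.

f: a_k = -3, -3, -3/2, -1/2, -1/8, -1/40, …
g: a_k = 0, 9, 0, -27/2, 0, 243/40, …
f·g: L₀ = L_f ⊗_s L_g, ord ≤ 1·2.
Derive L from L₀ (diff closure).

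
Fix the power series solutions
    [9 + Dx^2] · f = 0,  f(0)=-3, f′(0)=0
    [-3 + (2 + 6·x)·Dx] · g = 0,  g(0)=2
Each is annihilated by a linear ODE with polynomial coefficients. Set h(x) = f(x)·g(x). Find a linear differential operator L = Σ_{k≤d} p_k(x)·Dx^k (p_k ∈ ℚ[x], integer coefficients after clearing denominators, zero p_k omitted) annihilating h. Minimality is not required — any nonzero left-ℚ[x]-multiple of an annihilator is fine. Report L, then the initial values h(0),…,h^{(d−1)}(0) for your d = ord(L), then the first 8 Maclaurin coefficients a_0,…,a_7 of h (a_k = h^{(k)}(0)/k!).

L = (63 + 216·x + 324·x^2) + (-12 - 36·x)·Dx + (4 + 24·x + 36·x^2)·Dx^2  (order 2).
h: a_k = -6, -9, 135/4, 243/8, -2025/64, -3159/128, 84807/2560, -292329/5120, …
ICs: h(0) = -6, h′(0) = -9.

f: a_k = -3, 0, 27/2, 0, -81/8, 0, 243/80, 0, …
g: a_k = 2, 3, -9/4, 27/8, -405/64, 1701/128, -15309/512, 72171/1024, …
Product ⇒ symmetric product L₀, ord ≤ 2.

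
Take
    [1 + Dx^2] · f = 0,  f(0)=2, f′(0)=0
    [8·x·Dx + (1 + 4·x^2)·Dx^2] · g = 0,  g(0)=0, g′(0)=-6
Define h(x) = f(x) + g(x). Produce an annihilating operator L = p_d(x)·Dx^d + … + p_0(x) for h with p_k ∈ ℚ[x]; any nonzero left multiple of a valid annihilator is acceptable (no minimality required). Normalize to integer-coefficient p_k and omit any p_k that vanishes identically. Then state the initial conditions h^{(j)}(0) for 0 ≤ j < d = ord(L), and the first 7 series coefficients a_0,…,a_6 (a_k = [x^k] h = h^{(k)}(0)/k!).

L = (-376·x + 1600·x^3 + 128·x^5)·Dx + (-7 + 76·x^2 + 432·x^4 + 64·x^6)·Dx^2 + (-376·x + 1600·x^3 + 128·x^5)·Dx^3 + (-7 + 76·x^2 + 432·x^4 + 64·x^6)·Dx^4  (order 4).
h: a_k = 2, -6, -1, 8, 1/12, -96/5, -1/360, …
ICs: h(0) = 2, h′(0) = -6, h′′(0) = -2, h′′′(0) = 48.

f: a_k = 2, 0, -1, 0, 1/12, 0, -1/360, …
g: a_k = 0, -6, 0, 8, 0, -96/5, 0, …
L₀ := lclm(L_f,L_g); ord L₀ ≤ 2+2.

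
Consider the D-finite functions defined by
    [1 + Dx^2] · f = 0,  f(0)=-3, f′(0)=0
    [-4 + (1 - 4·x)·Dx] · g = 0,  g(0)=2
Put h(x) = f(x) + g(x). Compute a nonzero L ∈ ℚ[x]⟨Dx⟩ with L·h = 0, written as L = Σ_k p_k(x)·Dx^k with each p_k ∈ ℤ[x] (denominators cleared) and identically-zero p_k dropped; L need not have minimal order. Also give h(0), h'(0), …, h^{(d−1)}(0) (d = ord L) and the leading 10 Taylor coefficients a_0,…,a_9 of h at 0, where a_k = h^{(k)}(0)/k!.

f: a_k = -3, 0, 3/2, 0, -1/8, 0, 1/240, 0, -1/13440, 0, …
g: a_k = 2, 8, 32, 128, 512, 2048, 8192, 32768, 131072, 524288, …
Weyl lclm of L_f,L_g ⇒ L₀ (ord ≤ 3).
L = (-388 + 32·x - 64·x^2) + (33 - 140·x + 48·x^2 - 64·x^3)·Dx + (-388 + 32·x - 64·x^2)·Dx^2 + (33 - 140·x + 48·x^2 - 64·x^3)·Dx^3  (order 3).
h: a_k = -1, 8, 67/2, 128, 4095/8, 2048, 1966081/240, 32768, 1761607679/13440, 524288, …
ICs: h(0) = -1, h′(0) = 8, h′′(0) = 67.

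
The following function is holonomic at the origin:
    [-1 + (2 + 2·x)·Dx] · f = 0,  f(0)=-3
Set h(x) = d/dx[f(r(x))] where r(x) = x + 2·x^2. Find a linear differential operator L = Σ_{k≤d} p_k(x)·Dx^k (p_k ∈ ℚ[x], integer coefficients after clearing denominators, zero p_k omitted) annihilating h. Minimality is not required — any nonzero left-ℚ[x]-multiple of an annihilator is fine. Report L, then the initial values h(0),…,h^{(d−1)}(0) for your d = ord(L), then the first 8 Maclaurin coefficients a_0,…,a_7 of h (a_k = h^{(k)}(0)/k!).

f: a_k = -3, -3/2, 3/8, -3/16, 15/128, -21/256, 63/1024, -99/2048, …
f∘r: x↦r, Dx↦Dx/r' in L_f ⇒ L₀.
h₀' ⇒ L via d/dx closure of L₀.
L = 7 + (-2 - 10·x - 12·x^2 - 16·x^3)·Dx  (order 1).
h: a_k = -3/2, -21/4, 63/16, 63/32, -1785/256, 1701/512, 16611/2048, -53529/4096, …
ICs: h(0) = -3/2.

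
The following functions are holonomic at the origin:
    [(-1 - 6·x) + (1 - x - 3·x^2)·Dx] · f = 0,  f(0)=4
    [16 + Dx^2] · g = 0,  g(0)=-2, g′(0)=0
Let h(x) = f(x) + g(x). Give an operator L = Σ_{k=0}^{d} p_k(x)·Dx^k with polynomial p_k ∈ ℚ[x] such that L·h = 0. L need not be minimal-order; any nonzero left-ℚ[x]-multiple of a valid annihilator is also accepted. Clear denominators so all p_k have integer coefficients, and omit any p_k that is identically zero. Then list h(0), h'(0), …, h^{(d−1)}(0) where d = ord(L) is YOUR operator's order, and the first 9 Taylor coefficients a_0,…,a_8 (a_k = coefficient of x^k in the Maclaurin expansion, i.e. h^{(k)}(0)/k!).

f: a_k = 4, 4, 16, 28, 76, 160, 388, 868, 2032, …
g: a_k = -2, 0, 16, 0, -64/3, 0, 512/45, 0, -1024/315, …
f+g: L₀ = lclm(L_f,L_g), ord ≤ 1+2.
L = (464 + 2816·x + 416·x^2 + 2112·x^3 + 5760·x^4 + 6912·x^5) + (-192 + 304·x + 672·x^2 - 1312·x^3 - 1008·x^4 + 3456·x^5 + 3456·x^6)·Dx + (29 + 176·x + 26·x^2 + 132·x^3 + 360·x^4 + 432·x^5)·Dx^2 + (-12 + 19·x + 42·x^2 - 82·x^3 - 63·x^4 + 216·x^5 + 216·x^6)·Dx^3  (order 3).
h: a_k = 2, 4, 32, 28, 164/3, 160, 17972/45, 868, 639056/315, …
ICs: h(0) = 2, h′(0) = 4, h′′(0) = 64.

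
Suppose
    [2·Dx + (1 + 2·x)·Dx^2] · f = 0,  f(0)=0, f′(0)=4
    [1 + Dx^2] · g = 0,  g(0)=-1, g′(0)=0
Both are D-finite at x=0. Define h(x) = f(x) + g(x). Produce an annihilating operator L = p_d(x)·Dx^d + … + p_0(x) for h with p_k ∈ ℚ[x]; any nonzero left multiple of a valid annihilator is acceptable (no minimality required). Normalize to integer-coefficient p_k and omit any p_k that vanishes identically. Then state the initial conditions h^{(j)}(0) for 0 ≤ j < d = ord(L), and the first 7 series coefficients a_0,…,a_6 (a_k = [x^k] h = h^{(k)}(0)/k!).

L = (50 + 8·x + 8·x^2)·Dx + (9 + 22·x + 12·x^2 + 8·x^3)·Dx^2 + (50 + 8·x + 8·x^2)·Dx^3 + (9 + 22·x + 12·x^2 + 8·x^3)·Dx^4  (order 4).
h: a_k = -1, 4, -7/2, 16/3, -193/24, 64/5, -15359/720, …
ICs: h(0) = -1, h′(0) = 4, h′′(0) = -7, h′′′(0) = 32.

f: a_k = 0, 4, -4, 16/3, -8, 64/5, -64/3, …
g: a_k = -1, 0, 1/2, 0, -1/24, 0, 1/720, …
L₀ := lclm(L_f,L_g); ord L₀ ≤ 2+2.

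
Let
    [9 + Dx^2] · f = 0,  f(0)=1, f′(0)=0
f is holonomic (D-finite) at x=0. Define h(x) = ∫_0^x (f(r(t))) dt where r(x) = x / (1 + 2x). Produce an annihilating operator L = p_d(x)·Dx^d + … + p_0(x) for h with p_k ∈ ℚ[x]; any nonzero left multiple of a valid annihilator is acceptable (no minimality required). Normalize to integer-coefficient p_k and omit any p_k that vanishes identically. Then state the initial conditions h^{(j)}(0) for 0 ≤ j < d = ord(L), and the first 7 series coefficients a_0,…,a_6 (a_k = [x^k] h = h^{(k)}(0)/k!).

f: a_k = 1, 0, -9/2, 0, 27/8, 0, -81/80, …
L₀ from L_f via x↦r, Dx↦r'^{-1}Dx.
Integrate: L := L₀·Dx.
L = 9·Dx + (4 + 24·x + 48·x^2 + 32·x^3)·Dx^2 + (1 + 8·x + 24·x^2 + 32·x^3 + 16·x^4)·Dx^3  (order 3).
h: a_k = 0, 1, 0, -3/2, 9/2, -81/8, 39/2, …
ICs: h(0) = 0, h′(0) = 1, h′′(0) = 0.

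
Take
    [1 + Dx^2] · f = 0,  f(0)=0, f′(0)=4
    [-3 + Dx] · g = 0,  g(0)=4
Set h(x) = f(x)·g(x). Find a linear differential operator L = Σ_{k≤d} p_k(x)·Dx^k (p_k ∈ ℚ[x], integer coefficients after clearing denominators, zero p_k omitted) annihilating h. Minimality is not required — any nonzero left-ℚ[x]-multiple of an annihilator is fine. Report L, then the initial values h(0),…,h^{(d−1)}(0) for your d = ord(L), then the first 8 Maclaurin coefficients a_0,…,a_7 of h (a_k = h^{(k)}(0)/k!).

L = 10 - 6·Dx + Dx^2  (order 2).
h: a_k = 0, 16, 48, 208/3, 64, 632/15, 104/5, 2456/315, …
ICs: h(0) = 0, h′(0) = 16.

f: a_k = 0, 4, 0, -2/3, 0, 1/30, 0, -1/1260, …
g: a_k = 4, 12, 18, 18, 27/2, 81/10, 81/20, 243/140, …
h₀=f·g: eliminate ⇒ L₀, order ≤ 2·1.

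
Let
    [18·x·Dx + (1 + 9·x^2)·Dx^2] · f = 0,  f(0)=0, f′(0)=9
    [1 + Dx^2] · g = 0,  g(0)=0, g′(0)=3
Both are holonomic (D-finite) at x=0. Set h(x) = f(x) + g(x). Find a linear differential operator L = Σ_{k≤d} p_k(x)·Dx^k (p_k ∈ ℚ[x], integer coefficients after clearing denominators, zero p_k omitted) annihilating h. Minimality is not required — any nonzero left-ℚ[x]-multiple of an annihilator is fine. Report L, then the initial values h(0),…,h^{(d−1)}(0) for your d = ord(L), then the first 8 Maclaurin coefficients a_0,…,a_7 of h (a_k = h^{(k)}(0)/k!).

L = (-1926·x + 17820·x^3 + 1458·x^5)·Dx + (-17 + 351·x^2 + 4617·x^4 + 729·x^6)·Dx^2 + (-1926·x + 17820·x^3 + 1458·x^5)·Dx^3 + (-17 + 351·x^2 + 4617·x^4 + 729·x^6)·Dx^4  (order 4).
h: a_k = 0, 12, 0, -55/2, 0, 5833/40, 0, -1574641/1680, …
ICs: h(0) = 0, h′(0) = 12, h′′(0) = 0, h′′′(0) = -165.

f: a_k = 0, 9, 0, -27, 0, 729/5, 0, -6561/7, …
g: a_k = 0, 3, 0, -1/2, 0, 1/40, 0, -1/1680, …
L₀ := lclm(L_f,L_g); ord L₀ ≤ 2+2.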